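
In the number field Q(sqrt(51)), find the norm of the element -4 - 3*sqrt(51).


N(a + b*sqrt(d)) = a^2 - d*b^2
= (-4)^2 - (51)*(-3)^2
= 16 - 459
= -443

-443


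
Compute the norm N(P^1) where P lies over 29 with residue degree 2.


N(P^a) = p^(a*f)
= 29^(1*2)
= 29^2
= 841

841


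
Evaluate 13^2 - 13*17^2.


x^2 - d*y^2
= 13^2 - 13*17^2
= 169 - 3757
= -3588

-3588


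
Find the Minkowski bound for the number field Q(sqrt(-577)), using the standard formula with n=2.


d = -577, d mod 4 = 3, so disc(K) = 4d = -2308; |disc(K)| = 2308
Imaginary quadratic field, so n = 2, s = r2 = 1, r1 = 0
M = (n!/n^n) * (4/pi)^s * sqrt(|disc(K)|) = (2!/2^2) * (4/pi)^1 * sqrt(2308)
= 0.5 * 1.273240 * 48.041649
= 30.5843

30.5843


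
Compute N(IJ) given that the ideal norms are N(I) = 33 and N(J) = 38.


N(IJ) = N(I) * N(J)
= 33 * 38
= 1254

1254


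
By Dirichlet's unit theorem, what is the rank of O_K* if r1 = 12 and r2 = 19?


By Dirichlet's unit theorem:
rank = r1 + r2 - 1
= 12 + 19 - 1
= 30

30


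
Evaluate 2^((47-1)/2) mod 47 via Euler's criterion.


p = 47 is prime and the exponent is (p-1)/2 = 23, so by Euler's criterion 2^23 = (2/47) = +1 or -1 mod 47.
Compute by square-and-multiply:
  23 = 16 + 4 + 2 + 1 (binary 10111)
  Repeated squaring mod 47: 2^1 = 2, 2^2 = 4, 2^4 = 16, 2^8 = 21, 2^16 = 18
  2^23 = 2^16 * 2^4 * 2^2 * 2^1 = 18 * 16 * 4 * 2 mod 47
    18 * 16 = 288 = 6 mod 47
    6 * 4 = 24 = 24 mod 47
    24 * 2 = 48 = 1 mod 47
  2^23 = 1 mod 47
Result 1: 2 is a quadratic residue mod 47.
2^23 mod 47 = 1

1


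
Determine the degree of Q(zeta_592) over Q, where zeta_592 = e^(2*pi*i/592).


The degree equals Euler's totient phi(592).
592 = 2^4 * 37
phi(592) = 288

288


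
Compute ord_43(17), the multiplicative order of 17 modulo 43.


We want ord_43(17), the smallest k >= 1 with 17^k = 1 mod 43.
n = 43 = 43, phi(43) = 42; the order divides phi(n).
Divisors of 42: 1, 2, 3, 6, 7, 14, 21, 42
Repeated squaring mod 43: 17^1 = 17, 17^2 = 31, 17^4 = 15, 17^8 = 10, 17^16 = 14, 17^32 = 24
Test divisors in increasing order:
  k=1: 17^1 = 17 mod 43
  k=2: 17^2 = 31 mod 43
  k=3: 17^3 = 31 * 17 = 11 mod 43
  k=6: 17^6 = 15 * 31 = 35 mod 43
  k=7: 17^7 = 15 * 31 * 17 = 36 mod 43
  k=14: 17^14 = 10 * 15 * 31 = 6 mod 43
  k=21: 17^21 = 14 * 15 * 17 = 1 mod 43  <- first divisor giving 1
Order = 21

21


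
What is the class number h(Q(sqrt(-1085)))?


K = Q(sqrt(-1085)). d mod 4 = 3, so D = disc(K) = 4d = -4340
h(K) equals the number of primitive reduced positive-definite forms (a, b, c) = a*x^2 + b*x*y + c*y^2 with b^2 - 4ac = D,
where reduced means |b| <= a <= c, with b >= 0 whenever |b| = a or a = c, and primitive means gcd(a, b, c) = 1.
Reduced forces 3a^2 <= |D| = 4340, so 1 <= a <= 38; b must have the parity of D, and c = (b^2 - D)/(4a) must be an integer >= a.
Enumerate a = 1..38, b in [-a, a]:
  a=1: (1, 0, 1085)  [1]
  a=2: (2, 2, 543)  [1]
  a=3: (3, -2, 362), (3, 2, 362)  [2]
  a=4: none
  a=5: (5, 0, 217)  [1]
  a=6: (6, -2, 181), (6, 2, 181)  [2]
  a=7: (7, 0, 155)  [1]
  a=8: none
  a=9: (9, -4, 121), (9, 4, 121)  [2]
  a=10: (10, 10, 111)  [1]
  a=11: (11, -4, 99), (11, 4, 99)  [2]
  a=12..13: none
  a=14: (14, 14, 81)  [1]
  a=15: (15, -10, 74), (15, 10, 74)  [2]
  a=16..17: none
  a=18: (18, -14, 63), (18, 14, 63)  [2]
  a=19: (19, -12, 59), (19, 12, 59)  [2]
  a=20: none
  a=21: (21, -14, 54), (21, 14, 54)  [2]
  a=22: (22, -18, 53), (22, 18, 53)  [2]
  a=23..26: none
  a=27: (27, -14, 42), (27, 14, 42)  [2]
  a=28..29: none
  a=30: (30, -10, 37), (30, 10, 37)  [2]
  a=31: (31, 0, 35)  [1]
  a=32: none
  a=33: (33, -26, 38), (33, 4, 33), (33, 26, 38)  [3]
  a=34..38: none
Total reduced forms: 1 + 1 + 2 + 1 + 2 + 1 + 2 + 1 + 2 + 1 + 2 + 2 + 2 + 2 + 2 + 2 + 2 + 1 + 3 = 32
h = 32

32


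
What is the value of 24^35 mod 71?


p = 71 is prime and the exponent is (p-1)/2 = 35, so by Euler's criterion 24^35 = (24/71) = +1 or -1 mod 71.
Compute by square-and-multiply:
  35 = 32 + 2 + 1 (binary 100011)
  Repeated squaring mod 71: 24^1 = 24, 24^2 = 8, 24^4 = 64, 24^8 = 49, 24^16 = 58, 24^32 = 27
  24^35 = 24^32 * 24^2 * 24^1 = 27 * 8 * 24 mod 71
    27 * 8 = 216 = 3 mod 71
    3 * 24 = 72 = 1 mod 71
  24^35 = 1 mod 71
Result 1: 24 is a quadratic residue mod 71.
24^35 mod 71 = 1

1


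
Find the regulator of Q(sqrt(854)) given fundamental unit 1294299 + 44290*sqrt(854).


epsilon = 1294299 + 44290*sqrt(854)
= 2.5886e+06
R = ln(2.5886e+06)
= 14.7666

14.7666


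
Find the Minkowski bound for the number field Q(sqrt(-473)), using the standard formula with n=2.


d = -473, d mod 4 = 3, so disc(K) = 4d = -1892; |disc(K)| = 1892
Imaginary quadratic field, so n = 2, s = r2 = 1, r1 = 0
M = (n!/n^n) * (4/pi)^s * sqrt(|disc(K)|) = (2!/2^2) * (4/pi)^1 * sqrt(1892)
= 0.5 * 1.273240 * 43.497126
= 27.6911

27.6911


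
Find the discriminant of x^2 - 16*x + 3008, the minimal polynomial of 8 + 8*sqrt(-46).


The element 8 + 8*sqrt(-46) has minimal polynomial:
x^2 - 16*x + 3008
Discriminant = (-16)^2 - 4*(3008)
= 256 - 12032
= -11776

-11776


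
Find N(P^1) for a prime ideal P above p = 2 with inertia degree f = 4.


N(P^a) = p^(a*f)
= 2^(1*4)
= 2^4
= 16

16


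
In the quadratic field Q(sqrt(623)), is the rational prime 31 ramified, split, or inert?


K = Q(sqrt(623)). Since d mod 4 = 3, disc(K) = 2492.
Check p | disc: 2492 mod 31 = 12.
p does not divide disc. Compute Legendre symbol (d/p):
3^((31-1)/2) mod 31 = -1
(d/p) = -1, so p is inert: (p) stays prime with e=1, f=2, g=1.
Therefore p is inert.

inert


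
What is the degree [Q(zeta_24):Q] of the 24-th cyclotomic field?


The degree equals Euler's totient phi(24).
24 = 2^3 * 3
phi(24) = 8

8


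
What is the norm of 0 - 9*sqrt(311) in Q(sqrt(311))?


N(a + b*sqrt(d)) = a^2 - d*b^2
= (0)^2 - (311)*(-9)^2
= 0 - 25191
= -25191

-25191


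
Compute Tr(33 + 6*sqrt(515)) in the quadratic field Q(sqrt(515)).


Tr(a + b*sqrt(d)) = (a + b*sqrt(d)) + (a - b*sqrt(d)) = 2a
= 2 * (33)
= 66

66


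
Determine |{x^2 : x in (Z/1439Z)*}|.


For prime p, the number of non-zero quadratic residues is (p-1)/2.
= (1439-1)/2
= 719

719


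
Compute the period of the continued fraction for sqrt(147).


Run the CF algorithm for sqrt(147).
a_0 = floor(sqrt(147)) = 12; set m_0=0, q_0=1.
Recurrence: m' = q*a - m,  q' = (d - m'^2)/q,  a' = floor((a_0 + m')/q').
  step 1: m=12, q=3, a=8
  step 2: m=12, q=1, a=24
a_2 = 2*a_0 = 24, so the period closes here.
sqrt(147) = [12; 8, 24]
Period length = 2

2


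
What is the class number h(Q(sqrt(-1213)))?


K = Q(sqrt(-1213)). d mod 4 = 3, so D = disc(K) = 4d = -4852
h(K) equals the number of primitive reduced positive-definite forms (a, b, c) = a*x^2 + b*x*y + c*y^2 with b^2 - 4ac = D,
where reduced means |b| <= a <= c, with b >= 0 whenever |b| = a or a = c, and primitive means gcd(a, b, c) = 1.
Reduced forces 3a^2 <= |D| = 4852, so 1 <= a <= 40; b must have the parity of D, and c = (b^2 - D)/(4a) must be an integer >= a.
Enumerate a = 1..40, b in [-a, a]:
  a=1: (1, 0, 1213)  [1]
  a=2: (2, 2, 607)  [1]
  a=3..12: none
  a=13: (13, -6, 94), (13, 6, 94)  [2]
  a=14..22: none
  a=23: (23, -22, 58), (23, 22, 58)  [2]
  a=24..25: none
  a=26: (26, -6, 47), (26, 6, 47)  [2]
  a=27..28: none
  a=29: (29, -22, 46), (29, 22, 46)  [2]
  a=30..40: none
Total reduced forms: 1 + 1 + 2 + 2 + 2 + 2 = 10
h = 10

10


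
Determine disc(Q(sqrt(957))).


For K = Q(sqrt(d)) with d squarefree: disc(K) = d if d = 1 mod 4, and disc(K) = 4d if d = 2 or 3 mod 4.
Here d = 957, and d mod 4 = 1.
d = 1 mod 4 (O_K = Z[(1+sqrt(d))/2]), so disc(K) = d = 957

957


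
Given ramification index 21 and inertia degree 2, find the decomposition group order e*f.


|D_P| = e * f
= 21 * 2
= 42

42


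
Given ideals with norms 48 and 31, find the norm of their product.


N(IJ) = N(I) * N(J)
= 48 * 31
= 1488

1488


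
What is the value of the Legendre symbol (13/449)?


p = 449 is prime, so compute (13/449) with the reciprocity algorithm (Jacobi-symbol steps: pull out 2s via (2/n), flip via reciprocity, reduce):
  reciprocity: (13/449) -> +(449/13)
  reduce: (7/13)
  reciprocity: (7/13) -> +(13/7)
  reduce: (6/7)
  pull out 2: (2/7) = +1  (since 7 mod 8 = 7)
  reciprocity: (3/7) -> -(7/3)
  reduce: (1/3)
  (1/3) = 1
Product of signs = -1
(13/449) = -1

-1


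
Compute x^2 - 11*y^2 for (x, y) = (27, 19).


x^2 - d*y^2
= 27^2 - 11*19^2
= 729 - 3971
= -3242

-3242


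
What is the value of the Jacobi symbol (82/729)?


Compute (82/729) via quadratic reciprocity:
  pull out 2: (2/729) = +1  (since 729 mod 8 = 1)
  reciprocity: (41/729) -> +(729/41)
  reduce: (32/41)
  pull out 2: (2/41) = +1  (since 41 mod 8 = 1)
  pull out 2: (2/41) = +1  (since 41 mod 8 = 1)
  pull out 2: (2/41) = +1  (since 41 mod 8 = 1)
  pull out 2: (2/41) = +1  (since 41 mod 8 = 1)
  pull out 2: (2/41) = +1  (since 41 mod 8 = 1)
  (1/41) = 1
Product of signs = 1

1


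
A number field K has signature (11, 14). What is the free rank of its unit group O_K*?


By Dirichlet's unit theorem:
rank = r1 + r2 - 1
= 11 + 14 - 1
= 24

24


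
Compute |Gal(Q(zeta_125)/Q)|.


|Gal(Q(zeta_125)/Q)| = phi(125)
= 100

100


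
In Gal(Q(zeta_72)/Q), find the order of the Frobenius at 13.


The Frobenius at p in Gal(Q(zeta_n)/Q) = (Z/nZ)* is the class of p, so its order is ord_72(13), the smallest k >= 1 with 13^k = 1 mod 72.
n = 72 = 2^3 * 3^2, phi(72) = 24; the order divides phi(n).
Divisors of 24: 1, 2, 3, 4, 6, 8, 12, 24
Repeated squaring mod 72: 13^1 = 13, 13^2 = 25, 13^4 = 49, 13^8 = 25, 13^16 = 49
Test divisors in increasing order:
  k=1: 13^1 = 13 mod 72
  k=2: 13^2 = 25 mod 72
  k=3: 13^3 = 25 * 13 = 37 mod 72
  k=4: 13^4 = 49 mod 72
  k=6: 13^6 = 49 * 25 = 1 mod 72  <- first divisor giving 1
Order = 6

6


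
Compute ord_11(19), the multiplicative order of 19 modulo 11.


We want ord_11(19), the smallest k >= 1 with 19^k = 1 mod 11.
n = 11 = 11, phi(11) = 10; the order divides phi(n).
Divisors of 10: 1, 2, 5, 10
Repeated squaring mod 11: 19^1 = 8, 19^2 = 9, 19^4 = 4, 19^8 = 5
Test divisors in increasing order:
  k=1: 19^1 = 8 mod 11
  k=2: 19^2 = 9 mod 11
  k=5: 19^5 = 4 * 8 = 10 mod 11
  k=10: 19^10 = 5 * 9 = 1 mod 11  <- first divisor giving 1
Order = 10

10


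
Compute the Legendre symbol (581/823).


p = 823 is prime, so compute (581/823) with the reciprocity algorithm (Jacobi-symbol steps: pull out 2s via (2/n), flip via reciprocity, reduce):
  reciprocity: (581/823) -> +(823/581)
  reduce: (242/581)
  pull out 2: (2/581) = -1  (since 581 mod 8 = 5)
  reciprocity: (121/581) -> +(581/121)
  reduce: (97/121)
  reciprocity: (97/121) -> +(121/97)
  reduce: (24/97)
  pull out 2: (2/97) = +1  (since 97 mod 8 = 1)
  pull out 2: (2/97) = +1  (since 97 mod 8 = 1)
  pull out 2: (2/97) = +1  (since 97 mod 8 = 1)
  reciprocity: (3/97) -> +(97/3)
  reduce: (1/3)
  (1/3) = 1
Product of signs = -1
(581/823) = -1

-1


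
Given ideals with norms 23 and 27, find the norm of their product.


N(IJ) = N(I) * N(J)
= 23 * 27
= 621

621


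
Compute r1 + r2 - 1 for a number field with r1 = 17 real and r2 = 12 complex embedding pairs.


By Dirichlet's unit theorem:
rank = r1 + r2 - 1
= 17 + 12 - 1
= 28

28


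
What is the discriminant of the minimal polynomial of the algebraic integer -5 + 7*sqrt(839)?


The element -5 + 7*sqrt(839) has minimal polynomial:
x^2 + 10*x - 41086
Discriminant = (10)^2 - 4*(-41086)
= 100 + 164344
= 164444

164444


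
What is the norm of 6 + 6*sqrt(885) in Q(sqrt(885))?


N(a + b*sqrt(d)) = a^2 - d*b^2
= (6)^2 - (885)*(6)^2
= 36 - 31860
= -31824

-31824


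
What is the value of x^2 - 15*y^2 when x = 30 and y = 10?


x^2 - d*y^2
= 30^2 - 15*10^2
= 900 - 1500
= -600

-600


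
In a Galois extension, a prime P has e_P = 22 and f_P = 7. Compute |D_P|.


|D_P| = e * f
= 22 * 7
= 154

154


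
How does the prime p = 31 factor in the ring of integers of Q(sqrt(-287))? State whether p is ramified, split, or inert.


K = Q(sqrt(-287)). Since d mod 4 = 1, disc(K) = -287.
Check p | disc: -287 mod 31 = 23.
p does not divide disc. Compute Legendre symbol (d/p):
23^((31-1)/2) mod 31 = -1
(d/p) = -1, so p is inert: (p) stays prime with e=1, f=2, g=1.
Therefore p is inert.

inert


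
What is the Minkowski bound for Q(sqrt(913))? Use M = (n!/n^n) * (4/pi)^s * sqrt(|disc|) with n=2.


d = 913, d mod 4 = 1, so disc(K) = d = 913; |disc(K)| = 913
Real quadratic field, so n = 2, s = r2 = 0, r1 = 2
M = (n!/n^n) * (4/pi)^s * sqrt(|disc(K)|) = (2!/2^2) * (4/pi)^0 * sqrt(913)
= 0.5 * 1.000000 * 30.215890
= 15.1079

15.1079


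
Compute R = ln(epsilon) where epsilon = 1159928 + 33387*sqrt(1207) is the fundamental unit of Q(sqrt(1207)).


epsilon = 1159928 + 33387*sqrt(1207)
= 2.3199e+06
R = ln(2.3199e+06)
= 14.6570

14.6570


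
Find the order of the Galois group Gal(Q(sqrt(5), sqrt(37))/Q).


The 2 square roots of distinct primes are multiplicatively independent over Q,
so [K:Q] = 2^2 and Gal(K/Q) is isomorphic to (Z/2Z)^2.
|Gal| = 2^2 = 4

4


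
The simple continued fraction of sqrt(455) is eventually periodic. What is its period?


Run the CF algorithm for sqrt(455).
a_0 = floor(sqrt(455)) = 21; set m_0=0, q_0=1.
Recurrence: m' = q*a - m,  q' = (d - m'^2)/q,  a' = floor((a_0 + m')/q').
  step 1: m=21, q=14, a=3
  step 2: m=21, q=1, a=42
a_2 = 2*a_0 = 42, so the period closes here.
sqrt(455) = [21; 3, 42]
Period length = 2

2


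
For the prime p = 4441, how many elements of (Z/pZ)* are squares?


For prime p, the number of non-zero quadratic residues is (p-1)/2.
= (4441-1)/2
= 2220

2220


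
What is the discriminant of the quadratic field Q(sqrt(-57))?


For K = Q(sqrt(d)) with d squarefree: disc(K) = d if d = 1 mod 4, and disc(K) = 4d if d = 2 or 3 mod 4.
Here d = -57, and d mod 4 = 3.
d = 3 mod 4, not 1 (O_K = Z[sqrt(d)]), so disc(K) = 4d = 4 * (-57) = -228

-228


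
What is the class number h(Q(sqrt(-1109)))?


K = Q(sqrt(-1109)). d mod 4 = 3, so D = disc(K) = 4d = -4436
h(K) equals the number of primitive reduced positive-definite forms (a, b, c) = a*x^2 + b*x*y + c*y^2 with b^2 - 4ac = D,
where reduced means |b| <= a <= c, with b >= 0 whenever |b| = a or a = c, and primitive means gcd(a, b, c) = 1.
Reduced forces 3a^2 <= |D| = 4436, so 1 <= a <= 38; b must have the parity of D, and c = (b^2 - D)/(4a) must be an integer >= a.
Enumerate a = 1..38, b in [-a, a]:
  a=1: (1, 0, 1109)  [1]
  a=2: (2, 2, 555)  [1]
  a=3: (3, -2, 370), (3, 2, 370)  [2]
  a=4: none
  a=5: (5, -2, 222), (5, 2, 222)  [2]
  a=6: (6, -2, 185), (6, 2, 185)  [2]
  a=7: (7, -4, 159), (7, 4, 159)  [2]
  a=8: none
  a=9: (9, -8, 125), (9, 8, 125)  [2]
  a=10: (10, -2, 111), (10, 2, 111)  [2]
  a=11..12: none
  a=13: (13, -6, 86), (13, 6, 86)  [2]
  a=14: (14, -10, 81), (14, 10, 81)  [2]
  a=15: (15, -8, 75), (15, -2, 74), (15, 2, 74), (15, 8, 75)  [4]
  a=16: none
  a=17: (17, -16, 69), (17, 16, 69)  [2]
  a=18: (18, -10, 63), (18, 10, 63)  [2]
  a=19..20: none
  a=21: (21, -10, 54), (21, -4, 53), (21, 4, 53), (21, 10, 54)  [4]
  a=22: none
  a=23: (23, -16, 51), (23, 16, 51)  [2]
  a=24: none
  a=25: (25, -8, 45), (25, 8, 45)  [2]
  a=26: (26, -6, 43), (26, 6, 43)  [2]
  a=27: (27, -10, 42), (27, 10, 42)  [2]
  a=28: none
  a=29: (29, -28, 45), (29, 28, 45)  [2]
  a=30: (30, -22, 41), (30, -2, 37), (30, 2, 37), (30, 22, 41)  [4]
  a=31: (31, -20, 39), (31, 20, 39)  [2]
  a=32..33: none
  a=34: (34, -18, 35), (34, 18, 35)  [2]
  a=35: (35, -32, 39), (35, 32, 39)  [2]
  a=36..38: none
Total reduced forms: 1 + 1 + 2 + 2 + 2 + 2 + 2 + 2 + 2 + 2 + 4 + 2 + 2 + 4 + 2 + 2 + 2 + 2 + 2 + 4 + 2 + 2 + 2 = 50
h = 50

50


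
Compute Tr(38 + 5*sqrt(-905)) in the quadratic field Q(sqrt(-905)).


Tr(a + b*sqrt(d)) = (a + b*sqrt(d)) + (a - b*sqrt(d)) = 2a
= 2 * (38)
= 76

76


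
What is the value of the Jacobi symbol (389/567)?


Compute (389/567) via quadratic reciprocity:
  reciprocity: (389/567) -> +(567/389)
  reduce: (178/389)
  pull out 2: (2/389) = -1  (since 389 mod 8 = 5)
  reciprocity: (89/389) -> +(389/89)
  reduce: (33/89)
  reciprocity: (33/89) -> +(89/33)
  reduce: (23/33)
  reciprocity: (23/33) -> +(33/23)
  reduce: (10/23)
  pull out 2: (2/23) = +1  (since 23 mod 8 = 7)
  reciprocity: (5/23) -> +(23/5)
  reduce: (3/5)
  reciprocity: (3/5) -> +(5/3)
  reduce: (2/3)
  pull out 2: (2/3) = -1  (since 3 mod 8 = 3)
  (1/3) = 1
Product of signs = 1

1


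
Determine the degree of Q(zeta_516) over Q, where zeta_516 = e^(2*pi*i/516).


The degree equals Euler's totient phi(516).
516 = 2^2 * 3 * 43
phi(516) = 168

168


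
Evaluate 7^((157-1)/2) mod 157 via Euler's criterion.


p = 157 is prime and the exponent is (p-1)/2 = 78, so by Euler's criterion 7^78 = (7/157) = +1 or -1 mod 157.
Compute by square-and-multiply:
  78 = 64 + 8 + 4 + 2 (binary 1001110)
  Repeated squaring mod 157: 7^1 = 7, 7^2 = 49, 7^4 = 46, 7^8 = 75, 7^16 = 130, 7^32 = 101, 7^64 = 153
  7^78 = 7^64 * 7^8 * 7^4 * 7^2 = 153 * 75 * 46 * 49 mod 157
    153 * 75 = 11475 = 14 mod 157
    14 * 46 = 644 = 16 mod 157
    16 * 49 = 784 = 156 mod 157
  7^78 = 156 mod 157
Result 156 = p - 1 = -1 mod 157: 7 is a quadratic non-residue mod 157. As a residue in [0, p-1] the value is 156.
7^78 mod 157 = 156

156


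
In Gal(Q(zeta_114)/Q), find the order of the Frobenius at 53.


The Frobenius at p in Gal(Q(zeta_n)/Q) = (Z/nZ)* is the class of p, so its order is ord_114(53), the smallest k >= 1 with 53^k = 1 mod 114.
n = 114 = 2 * 3 * 19, phi(114) = 36; the order divides phi(n).
Divisors of 36: 1, 2, 3, 4, 6, 9, 12, 18, 36
Repeated squaring mod 114: 53^1 = 53, 53^2 = 73, 53^4 = 85, 53^8 = 43, 53^16 = 25, 53^32 = 55
Test divisors in increasing order:
  k=1: 53^1 = 53 mod 114
  k=2: 53^2 = 73 mod 114
  k=3: 53^3 = 73 * 53 = 107 mod 114
  k=4: 53^4 = 85 mod 114
  k=6: 53^6 = 85 * 73 = 49 mod 114
  k=9: 53^9 = 43 * 53 = 113 mod 114
  k=12: 53^12 = 43 * 85 = 7 mod 114
  k=18: 53^18 = 25 * 73 = 1 mod 114  <- first divisor giving 1
Order = 18

18


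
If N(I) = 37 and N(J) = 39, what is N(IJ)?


N(IJ) = N(I) * N(J)
= 37 * 39
= 1443

1443


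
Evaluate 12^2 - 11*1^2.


x^2 - d*y^2
= 12^2 - 11*1^2
= 144 - 11
= 133

133


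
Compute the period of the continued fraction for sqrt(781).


Run the CF algorithm for sqrt(781).
a_0 = floor(sqrt(781)) = 27; set m_0=0, q_0=1.
Recurrence: m' = q*a - m,  q' = (d - m'^2)/q,  a' = floor((a_0 + m')/q').
  step 1: m=27, q=52, a=1
  step 2: m=25, q=3, a=17
  step 3: m=26, q=35, a=1
  step 4: m=9, q=20, a=1
  step 5: m=11, q=33, a=1
  step 6: m=22, q=9, a=5
  step 7: m=23, q=28, a=1
  step 8: m=5, q=27, a=1
  step 9: m=22, q=11, a=4
  step 10: m=22, q=27, a=1
  step 11: m=5, q=28, a=1
  step 12: m=23, q=9, a=5
  step 13: m=22, q=33, a=1
  step 14: m=11, q=20, a=1
  step 15: m=9, q=35, a=1
  step 16: m=26, q=3, a=17
  step 17: m=25, q=52, a=1
  step 18: m=27, q=1, a=54
a_18 = 2*a_0 = 54, so the period closes here.
sqrt(781) = [27; 1, 17, 1, 1, 1, 5, 1, 1, 4, 1, 1, 5, 1, 1, 1, 17, 1, 54]
Period length = 18

18


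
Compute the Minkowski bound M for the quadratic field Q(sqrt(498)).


d = 498, d mod 4 = 2, so disc(K) = 4d = 1992; |disc(K)| = 1992
Real quadratic field, so n = 2, s = r2 = 0, r1 = 2
M = (n!/n^n) * (4/pi)^s * sqrt(|disc(K)|) = (2!/2^2) * (4/pi)^0 * sqrt(1992)
= 0.5 * 1.000000 * 44.631827
= 22.3159

22.3159


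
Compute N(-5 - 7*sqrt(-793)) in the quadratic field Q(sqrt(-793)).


N(a + b*sqrt(d)) = a^2 - d*b^2
= (-5)^2 - (-793)*(-7)^2
= 25 + 38857
= 38882

38882


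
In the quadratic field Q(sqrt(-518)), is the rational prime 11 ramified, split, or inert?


K = Q(sqrt(-518)). Since d mod 4 = 2, disc(K) = -2072.
Check p | disc: -2072 mod 11 = 7.
p does not divide disc. Compute Legendre symbol (d/p):
10^((11-1)/2) mod 11 = -1
(d/p) = -1, so p is inert: (p) stays prime with e=1, f=2, g=1.
Therefore p is inert.

inert


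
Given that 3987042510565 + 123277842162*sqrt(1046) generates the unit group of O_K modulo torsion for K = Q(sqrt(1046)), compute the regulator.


epsilon = 3987042510565 + 123277842162*sqrt(1046)
= 7.9741e+12
R = ln(7.9741e+12)
= 29.7072

29.7072


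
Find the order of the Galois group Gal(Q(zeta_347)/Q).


|Gal(Q(zeta_347)/Q)| = phi(347)
= 346

346


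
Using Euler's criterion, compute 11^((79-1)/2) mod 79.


p = 79 is prime and the exponent is (p-1)/2 = 39, so by Euler's criterion 11^39 = (11/79) = +1 or -1 mod 79.
Compute by square-and-multiply:
  39 = 32 + 4 + 2 + 1 (binary 100111)
  Repeated squaring mod 79: 11^1 = 11, 11^2 = 42, 11^4 = 26, 11^8 = 44, 11^16 = 40, 11^32 = 20
  11^39 = 11^32 * 11^4 * 11^2 * 11^1 = 20 * 26 * 42 * 11 mod 79
    20 * 26 = 520 = 46 mod 79
    46 * 42 = 1932 = 36 mod 79
    36 * 11 = 396 = 1 mod 79
  11^39 = 1 mod 79
Result 1: 11 is a quadratic residue mod 79.
11^39 mod 79 = 1

1


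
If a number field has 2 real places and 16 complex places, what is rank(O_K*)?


By Dirichlet's unit theorem:
rank = r1 + r2 - 1
= 2 + 16 - 1
= 17

17


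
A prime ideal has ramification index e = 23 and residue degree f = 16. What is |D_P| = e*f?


|D_P| = e * f
= 23 * 16
= 368

368


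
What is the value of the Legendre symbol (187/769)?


p = 769 is prime, so compute (187/769) with the reciprocity algorithm (Jacobi-symbol steps: pull out 2s via (2/n), flip via reciprocity, reduce):
  reciprocity: (187/769) -> +(769/187)
  reduce: (21/187)
  reciprocity: (21/187) -> +(187/21)
  reduce: (19/21)
  reciprocity: (19/21) -> +(21/19)
  reduce: (2/19)
  pull out 2: (2/19) = -1  (since 19 mod 8 = 3)
  (1/19) = 1
Product of signs = -1
(187/769) = -1

-1


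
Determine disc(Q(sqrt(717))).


For K = Q(sqrt(d)) with d squarefree: disc(K) = d if d = 1 mod 4, and disc(K) = 4d if d = 2 or 3 mod 4.
Here d = 717, and d mod 4 = 1.
d = 1 mod 4 (O_K = Z[(1+sqrt(d))/2]), so disc(K) = d = 717

717


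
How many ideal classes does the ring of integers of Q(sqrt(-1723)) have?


K = Q(sqrt(-1723)). d mod 4 = 1, so D = disc(K) = d = -1723
h(K) equals the number of primitive reduced positive-definite forms (a, b, c) = a*x^2 + b*x*y + c*y^2 with b^2 - 4ac = D,
where reduced means |b| <= a <= c, with b >= 0 whenever |b| = a or a = c, and primitive means gcd(a, b, c) = 1.
Reduced forces 3a^2 <= |D| = 1723, so 1 <= a <= 23; b must have the parity of D, and c = (b^2 - D)/(4a) must be an integer >= a.
Enumerate a = 1..23, b in [-a, a]:
  a=1: (1, 1, 431)  [1]
  a=2..10: none
  a=11: (11, -9, 41), (11, 9, 41)  [2]
  a=12..18: none
  a=19: (19, -5, 23), (19, 5, 23)  [2]
  a=20..23: none
Total reduced forms: 1 + 2 + 2 = 5
h = 5

5


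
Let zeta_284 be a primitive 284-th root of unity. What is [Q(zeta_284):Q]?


The degree equals Euler's totient phi(284).
284 = 2^2 * 71
phi(284) = 140

140


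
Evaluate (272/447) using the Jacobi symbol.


Compute (272/447) via quadratic reciprocity:
  pull out 2: (2/447) = +1  (since 447 mod 8 = 7)
  pull out 2: (2/447) = +1  (since 447 mod 8 = 7)
  pull out 2: (2/447) = +1  (since 447 mod 8 = 7)
  pull out 2: (2/447) = +1  (since 447 mod 8 = 7)
  reciprocity: (17/447) -> +(447/17)
  reduce: (5/17)
  reciprocity: (5/17) -> +(17/5)
  reduce: (2/5)
  pull out 2: (2/5) = -1  (since 5 mod 8 = 5)
  (1/5) = 1
Product of signs = -1

-1


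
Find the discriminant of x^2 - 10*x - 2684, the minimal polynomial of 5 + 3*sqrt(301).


The element 5 + 3*sqrt(301) has minimal polynomial:
x^2 - 10*x - 2684
Discriminant = (-10)^2 - 4*(-2684)
= 100 + 10736
= 10836

10836


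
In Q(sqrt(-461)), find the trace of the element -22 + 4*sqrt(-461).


Tr(a + b*sqrt(d)) = (a + b*sqrt(d)) + (a - b*sqrt(d)) = 2a
= 2 * (-22)
= -44

-44


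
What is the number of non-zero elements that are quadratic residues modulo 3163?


For prime p, the number of non-zero quadratic residues is (p-1)/2.
= (3163-1)/2
= 1581

1581


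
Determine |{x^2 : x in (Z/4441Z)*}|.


For prime p, the number of non-zero quadratic residues is (p-1)/2.
= (4441-1)/2
= 2220

2220


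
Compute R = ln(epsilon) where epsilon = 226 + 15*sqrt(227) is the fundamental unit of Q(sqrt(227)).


epsilon = 226 + 15*sqrt(227)
= 451.9978
R = ln(451.9978)
= 6.1137

6.1137


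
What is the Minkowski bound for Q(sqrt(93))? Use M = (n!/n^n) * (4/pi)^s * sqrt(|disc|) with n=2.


d = 93, d mod 4 = 1, so disc(K) = d = 93; |disc(K)| = 93
Real quadratic field, so n = 2, s = r2 = 0, r1 = 2
M = (n!/n^n) * (4/pi)^s * sqrt(|disc(K)|) = (2!/2^2) * (4/pi)^0 * sqrt(93)
= 0.5 * 1.000000 * 9.643651
= 4.8218

4.8218


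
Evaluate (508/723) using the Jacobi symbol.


Compute (508/723) via quadratic reciprocity:
  pull out 2: (2/723) = -1  (since 723 mod 8 = 3)
  pull out 2: (2/723) = -1  (since 723 mod 8 = 3)
  reciprocity: (127/723) -> -(723/127)
  reduce: (88/127)
  pull out 2: (2/127) = +1  (since 127 mod 8 = 7)
  pull out 2: (2/127) = +1  (since 127 mod 8 = 7)
  pull out 2: (2/127) = +1  (since 127 mod 8 = 7)
  reciprocity: (11/127) -> -(127/11)
  reduce: (6/11)
  pull out 2: (2/11) = -1  (since 11 mod 8 = 3)
  reciprocity: (3/11) -> -(11/3)
  reduce: (2/3)
  pull out 2: (2/3) = -1  (since 3 mod 8 = 3)
  (1/3) = 1
Product of signs = -1

-1


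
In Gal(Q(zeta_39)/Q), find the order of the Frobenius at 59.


The Frobenius at p in Gal(Q(zeta_n)/Q) = (Z/nZ)* is the class of p, so its order is ord_39(59), the smallest k >= 1 with 59^k = 1 mod 39.
n = 39 = 3 * 13, phi(39) = 24; the order divides phi(n).
Divisors of 24: 1, 2, 3, 4, 6, 8, 12, 24
Repeated squaring mod 39: 59^1 = 20, 59^2 = 10, 59^4 = 22, 59^8 = 16, 59^16 = 22
Test divisors in increasing order:
  k=1: 59^1 = 20 mod 39
  k=2: 59^2 = 10 mod 39
  k=3: 59^3 = 10 * 20 = 5 mod 39
  k=4: 59^4 = 22 mod 39
  k=6: 59^6 = 22 * 10 = 25 mod 39
  k=8: 59^8 = 16 mod 39
  k=12: 59^12 = 16 * 22 = 1 mod 39  <- first divisor giving 1
Order = 12

12


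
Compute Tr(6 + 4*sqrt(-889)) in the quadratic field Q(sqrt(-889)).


Tr(a + b*sqrt(d)) = (a + b*sqrt(d)) + (a - b*sqrt(d)) = 2a
= 2 * (6)
= 12

12


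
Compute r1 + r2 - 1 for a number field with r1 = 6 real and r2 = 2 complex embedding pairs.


By Dirichlet's unit theorem:
rank = r1 + r2 - 1
= 6 + 2 - 1
= 7

7


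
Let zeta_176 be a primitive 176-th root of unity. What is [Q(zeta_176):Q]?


The degree equals Euler's totient phi(176).
176 = 2^4 * 11
phi(176) = 80

80


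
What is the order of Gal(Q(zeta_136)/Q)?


|Gal(Q(zeta_136)/Q)| = phi(136)
= 64

64


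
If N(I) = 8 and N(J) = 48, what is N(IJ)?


N(IJ) = N(I) * N(J)
= 8 * 48
= 384

384


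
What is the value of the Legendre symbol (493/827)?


p = 827 is prime, so compute (493/827) with the reciprocity algorithm (Jacobi-symbol steps: pull out 2s via (2/n), flip via reciprocity, reduce):
  reciprocity: (493/827) -> +(827/493)
  reduce: (334/493)
  pull out 2: (2/493) = -1  (since 493 mod 8 = 5)
  reciprocity: (167/493) -> +(493/167)
  reduce: (159/167)
  reciprocity: (159/167) -> -(167/159)
  reduce: (8/159)
  pull out 2: (2/159) = +1  (since 159 mod 8 = 7)
  pull out 2: (2/159) = +1  (since 159 mod 8 = 7)
  pull out 2: (2/159) = +1  (since 159 mod 8 = 7)
  (1/159) = 1
Product of signs = 1
(493/827) = 1

1


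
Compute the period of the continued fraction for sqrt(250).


Run the CF algorithm for sqrt(250).
a_0 = floor(sqrt(250)) = 15; set m_0=0, q_0=1.
Recurrence: m' = q*a - m,  q' = (d - m'^2)/q,  a' = floor((a_0 + m')/q').
  step 1: m=15, q=25, a=1
  step 2: m=10, q=6, a=4
  step 3: m=14, q=9, a=3
  step 4: m=13, q=9, a=3
  step 5: m=14, q=6, a=4
  step 6: m=10, q=25, a=1
  step 7: m=15, q=1, a=30
a_7 = 2*a_0 = 30, so the period closes here.
sqrt(250) = [15; 1, 4, 3, 3, 4, 1, 30]
Period length = 7

7


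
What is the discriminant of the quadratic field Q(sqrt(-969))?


For K = Q(sqrt(d)) with d squarefree: disc(K) = d if d = 1 mod 4, and disc(K) = 4d if d = 2 or 3 mod 4.
Here d = -969, and d mod 4 = 3.
d = 3 mod 4, not 1 (O_K = Z[sqrt(d)]), so disc(K) = 4d = 4 * (-969) = -3876

-3876


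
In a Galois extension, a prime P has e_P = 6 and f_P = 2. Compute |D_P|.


|D_P| = e * f
= 6 * 2
= 12

12


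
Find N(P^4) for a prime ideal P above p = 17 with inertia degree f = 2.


N(P^a) = p^(a*f)
= 17^(4*2)
= 17^8
= 6975757441

6975757441


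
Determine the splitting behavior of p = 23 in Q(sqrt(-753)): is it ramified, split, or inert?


K = Q(sqrt(-753)). Since d mod 4 = 3, disc(K) = -3012.
Check p | disc: -3012 mod 23 = 1.
p does not divide disc. Compute Legendre symbol (d/p):
6^((23-1)/2) mod 23 = 1
(d/p) = 1, so p splits: (p) = P*P' with e=1, f=1, g=2.
Therefore p is split.

split


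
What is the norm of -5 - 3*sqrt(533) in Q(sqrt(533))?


N(a + b*sqrt(d)) = a^2 - d*b^2
= (-5)^2 - (533)*(-3)^2
= 25 - 4797
= -4772

-4772


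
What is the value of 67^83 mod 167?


p = 167 is prime and the exponent is (p-1)/2 = 83, so by Euler's criterion 67^83 = (67/167) = +1 or -1 mod 167.
Compute by square-and-multiply:
  83 = 64 + 16 + 2 + 1 (binary 1010011)
  Repeated squaring mod 167: 67^1 = 67, 67^2 = 147, 67^4 = 66, 67^8 = 14, 67^16 = 29, 67^32 = 6, 67^64 = 36
  67^83 = 67^64 * 67^16 * 67^2 * 67^1 = 36 * 29 * 147 * 67 mod 167
    36 * 29 = 1044 = 42 mod 167
    42 * 147 = 6174 = 162 mod 167
    162 * 67 = 10854 = 166 mod 167
  67^83 = 166 mod 167
Result 166 = p - 1 = -1 mod 167: 67 is a quadratic non-residue mod 167. As a residue in [0, p-1] the value is 166.
67^83 mod 167 = 166

166


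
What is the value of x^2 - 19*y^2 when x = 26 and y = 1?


x^2 - d*y^2
= 26^2 - 19*1^2
= 676 - 19
= 657

657


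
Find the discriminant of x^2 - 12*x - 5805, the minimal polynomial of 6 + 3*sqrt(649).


The element 6 + 3*sqrt(649) has minimal polynomial:
x^2 - 12*x - 5805
Discriminant = (-12)^2 - 4*(-5805)
= 144 + 23220
= 23364

23364


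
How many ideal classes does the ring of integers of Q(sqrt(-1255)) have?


K = Q(sqrt(-1255)). d mod 4 = 1, so D = disc(K) = d = -1255
h(K) equals the number of primitive reduced positive-definite forms (a, b, c) = a*x^2 + b*x*y + c*y^2 with b^2 - 4ac = D,
where reduced means |b| <= a <= c, with b >= 0 whenever |b| = a or a = c, and primitive means gcd(a, b, c) = 1.
Reduced forces 3a^2 <= |D| = 1255, so 1 <= a <= 20; b must have the parity of D, and c = (b^2 - D)/(4a) must be an integer >= a.
Enumerate a = 1..20, b in [-a, a]:
  a=1: (1, 1, 314)  [1]
  a=2: (2, -1, 157), (2, 1, 157)  [2]
  a=3: none
  a=4: (4, -3, 79), (4, 3, 79)  [2]
  a=5: (5, 5, 64)  [1]
  a=6..7: none
  a=8: (8, -5, 40), (8, 5, 40)  [2]
  a=9: none
  a=10: (10, -5, 32), (10, 5, 32)  [2]
  a=11..15: none
  a=16: (16, -5, 20), (16, 5, 20)  [2]
  a=17..20: none
Total reduced forms: 1 + 2 + 2 + 1 + 2 + 2 + 2 = 12
h = 12

12


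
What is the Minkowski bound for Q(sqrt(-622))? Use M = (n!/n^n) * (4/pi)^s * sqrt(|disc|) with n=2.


d = -622, d mod 4 = 2, so disc(K) = 4d = -2488; |disc(K)| = 2488
Imaginary quadratic field, so n = 2, s = r2 = 1, r1 = 0
M = (n!/n^n) * (4/pi)^s * sqrt(|disc(K)|) = (2!/2^2) * (4/pi)^1 * sqrt(2488)
= 0.5 * 1.273240 * 49.879856
= 31.7545

31.7545


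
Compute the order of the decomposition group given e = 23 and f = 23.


|D_P| = e * f
= 23 * 23
= 529

529


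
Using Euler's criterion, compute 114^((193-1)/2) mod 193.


p = 193 is prime and the exponent is (p-1)/2 = 96, so by Euler's criterion 114^96 = (114/193) = +1 or -1 mod 193.
Compute by square-and-multiply:
  96 = 64 + 32 (binary 1100000)
  Repeated squaring mod 193: 114^1 = 114, 114^2 = 65, 114^4 = 172, 114^8 = 55, 114^16 = 130, 114^32 = 109, 114^64 = 108
  114^96 = 114^64 * 114^32 = 108 * 109 mod 193
    108 * 109 = 11772 = 192 mod 193
  114^96 = 192 mod 193
Result 192 = p - 1 = -1 mod 193: 114 is a quadratic non-residue mod 193. As a residue in [0, p-1] the value is 192.
114^96 mod 193 = 192

192


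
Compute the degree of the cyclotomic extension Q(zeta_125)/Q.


The degree equals Euler's totient phi(125).
125 = 5^3
phi(125) = 100

100


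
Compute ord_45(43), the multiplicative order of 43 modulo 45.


We want ord_45(43), the smallest k >= 1 with 43^k = 1 mod 45.
n = 45 = 3^2 * 5, phi(45) = 24; the order divides phi(n).
Divisors of 24: 1, 2, 3, 4, 6, 8, 12, 24
Repeated squaring mod 45: 43^1 = 43, 43^2 = 4, 43^4 = 16, 43^8 = 31, 43^16 = 16
Test divisors in increasing order:
  k=1: 43^1 = 43 mod 45
  k=2: 43^2 = 4 mod 45
  k=3: 43^3 = 4 * 43 = 37 mod 45
  k=4: 43^4 = 16 mod 45
  k=6: 43^6 = 16 * 4 = 19 mod 45
  k=8: 43^8 = 31 mod 45
  k=12: 43^12 = 31 * 16 = 1 mod 45  <- first divisor giving 1
Order = 12

12


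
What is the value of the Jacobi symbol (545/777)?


Compute (545/777) via quadratic reciprocity:
  reciprocity: (545/777) -> +(777/545)
  reduce: (232/545)
  pull out 2: (2/545) = +1  (since 545 mod 8 = 1)
  pull out 2: (2/545) = +1  (since 545 mod 8 = 1)
  pull out 2: (2/545) = +1  (since 545 mod 8 = 1)
  reciprocity: (29/545) -> +(545/29)
  reduce: (23/29)
  reciprocity: (23/29) -> +(29/23)
  reduce: (6/23)
  pull out 2: (2/23) = +1  (since 23 mod 8 = 7)
  reciprocity: (3/23) -> -(23/3)
  reduce: (2/3)
  pull out 2: (2/3) = -1  (since 3 mod 8 = 3)
  (1/3) = 1
Product of signs = 1

1


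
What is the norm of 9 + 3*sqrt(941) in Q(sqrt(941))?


N(a + b*sqrt(d)) = a^2 - d*b^2
= (9)^2 - (941)*(3)^2
= 81 - 8469
= -8388

-8388


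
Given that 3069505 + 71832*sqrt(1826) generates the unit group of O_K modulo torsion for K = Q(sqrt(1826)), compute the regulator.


epsilon = 3069505 + 71832*sqrt(1826)
= 6.1390e+06
R = ln(6.1390e+06)
= 15.6302

15.6302


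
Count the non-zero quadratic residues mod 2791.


For prime p, the number of non-zero quadratic residues is (p-1)/2.
= (2791-1)/2
= 1395

1395


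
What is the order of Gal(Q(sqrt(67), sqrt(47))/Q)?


The 2 square roots of distinct primes are multiplicatively independent over Q,
so [K:Q] = 2^2 and Gal(K/Q) is isomorphic to (Z/2Z)^2.
|Gal| = 2^2 = 4

4


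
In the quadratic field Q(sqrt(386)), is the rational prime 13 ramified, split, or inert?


K = Q(sqrt(386)). Since d mod 4 = 2, disc(K) = 1544.
Check p | disc: 1544 mod 13 = 10.
p does not divide disc. Compute Legendre symbol (d/p):
9^((13-1)/2) mod 13 = 1
(d/p) = 1, so p splits: (p) = P*P' with e=1, f=1, g=2.
Therefore p is split.

split


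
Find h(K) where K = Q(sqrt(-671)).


K = Q(sqrt(-671)). d mod 4 = 1, so D = disc(K) = d = -671
h(K) equals the number of primitive reduced positive-definite forms (a, b, c) = a*x^2 + b*x*y + c*y^2 with b^2 - 4ac = D,
where reduced means |b| <= a <= c, with b >= 0 whenever |b| = a or a = c, and primitive means gcd(a, b, c) = 1.
Reduced forces 3a^2 <= |D| = 671, so 1 <= a <= 14; b must have the parity of D, and c = (b^2 - D)/(4a) must be an integer >= a.
Enumerate a = 1..14, b in [-a, a]:
  a=1: (1, 1, 168)  [1]
  a=2: (2, -1, 84), (2, 1, 84)  [2]
  a=3: (3, -1, 56), (3, 1, 56)  [2]
  a=4: (4, -1, 42), (4, 1, 42)  [2]
  a=5: (5, -3, 34), (5, 3, 34)  [2]
  a=6: (6, -5, 29), (6, -1, 28), (6, 1, 28), (6, 5, 29)  [4]
  a=7: (7, -1, 24), (7, 1, 24)  [2]
  a=8: (8, -1, 21), (8, 1, 21)  [2]
  a=9: (9, -7, 20), (9, 7, 20)  [2]
  a=10: (10, -7, 18), (10, -3, 17), (10, 3, 17), (10, 7, 18)  [4]
  a=11: (11, 11, 18)  [1]
  a=12: (12, -7, 15), (12, -1, 14), (12, 1, 14), (12, 7, 15)  [4]
  a=13: none
  a=14: (14, -13, 15), (14, 13, 15)  [2]
Total reduced forms: 1 + 2 + 2 + 2 + 2 + 4 + 2 + 2 + 2 + 4 + 1 + 4 + 2 = 30
h = 30

30


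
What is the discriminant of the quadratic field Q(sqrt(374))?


For K = Q(sqrt(d)) with d squarefree: disc(K) = d if d = 1 mod 4, and disc(K) = 4d if d = 2 or 3 mod 4.
Here d = 374, and d mod 4 = 2.
d = 2 mod 4, not 1 (O_K = Z[sqrt(d)]), so disc(K) = 4d = 4 * (374) = 1496

1496


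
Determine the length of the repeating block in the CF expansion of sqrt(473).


Run the CF algorithm for sqrt(473).
a_0 = floor(sqrt(473)) = 21; set m_0=0, q_0=1.
Recurrence: m' = q*a - m,  q' = (d - m'^2)/q,  a' = floor((a_0 + m')/q').
  step 1: m=21, q=32, a=1
  step 2: m=11, q=11, a=2
  step 3: m=11, q=32, a=1
  step 4: m=21, q=1, a=42
a_4 = 2*a_0 = 42, so the period closes here.
sqrt(473) = [21; 1, 2, 1, 42]
Period length = 4

4


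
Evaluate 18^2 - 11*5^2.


x^2 - d*y^2
= 18^2 - 11*5^2
= 324 - 275
= 49

49


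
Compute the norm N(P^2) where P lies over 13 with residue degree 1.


N(P^a) = p^(a*f)
= 13^(2*1)
= 13^2
= 169

169


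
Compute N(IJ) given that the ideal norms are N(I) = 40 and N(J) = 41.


N(IJ) = N(I) * N(J)
= 40 * 41
= 1640

1640


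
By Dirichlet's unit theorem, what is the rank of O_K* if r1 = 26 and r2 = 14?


By Dirichlet's unit theorem:
rank = r1 + r2 - 1
= 26 + 14 - 1
= 39

39


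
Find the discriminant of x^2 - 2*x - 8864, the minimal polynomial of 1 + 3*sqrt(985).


The element 1 + 3*sqrt(985) has minimal polynomial:
x^2 - 2*x - 8864
Discriminant = (-2)^2 - 4*(-8864)
= 4 + 35456
= 35460

35460


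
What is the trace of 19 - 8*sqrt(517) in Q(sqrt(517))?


Tr(a + b*sqrt(d)) = (a + b*sqrt(d)) + (a - b*sqrt(d)) = 2a
= 2 * (19)
= 38

38


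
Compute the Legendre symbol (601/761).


p = 761 is prime, so compute (601/761) with the reciprocity algorithm (Jacobi-symbol steps: pull out 2s via (2/n), flip via reciprocity, reduce):
  reciprocity: (601/761) -> +(761/601)
  reduce: (160/601)
  pull out 2: (2/601) = +1  (since 601 mod 8 = 1)
  pull out 2: (2/601) = +1  (since 601 mod 8 = 1)
  pull out 2: (2/601) = +1  (since 601 mod 8 = 1)
  pull out 2: (2/601) = +1  (since 601 mod 8 = 1)
  pull out 2: (2/601) = +1  (since 601 mod 8 = 1)
  reciprocity: (5/601) -> +(601/5)
  reduce: (1/5)
  (1/5) = 1
Product of signs = 1
(601/761) = 1

1


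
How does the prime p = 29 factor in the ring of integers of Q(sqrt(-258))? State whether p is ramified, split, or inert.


K = Q(sqrt(-258)). Since d mod 4 = 2, disc(K) = -1032.
Check p | disc: -1032 mod 29 = 12.
p does not divide disc. Compute Legendre symbol (d/p):
3^((29-1)/2) mod 29 = -1
(d/p) = -1, so p is inert: (p) stays prime with e=1, f=2, g=1.
Therefore p is inert.

inert


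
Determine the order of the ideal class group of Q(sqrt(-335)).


K = Q(sqrt(-335)). d mod 4 = 1, so D = disc(K) = d = -335
h(K) equals the number of primitive reduced positive-definite forms (a, b, c) = a*x^2 + b*x*y + c*y^2 with b^2 - 4ac = D,
where reduced means |b| <= a <= c, with b >= 0 whenever |b| = a or a = c, and primitive means gcd(a, b, c) = 1.
Reduced forces 3a^2 <= |D| = 335, so 1 <= a <= 10; b must have the parity of D, and c = (b^2 - D)/(4a) must be an integer >= a.
Enumerate a = 1..10, b in [-a, a]:
  a=1: (1, 1, 84)  [1]
  a=2: (2, -1, 42), (2, 1, 42)  [2]
  a=3: (3, -1, 28), (3, 1, 28)  [2]
  a=4: (4, -1, 21), (4, 1, 21)  [2]
  a=5: (5, 5, 18)  [1]
  a=6: (6, -5, 15), (6, -1, 14), (6, 1, 14), (6, 5, 15)  [4]
  a=7: (7, -1, 12), (7, 1, 12)  [2]
  a=8: (8, -7, 12), (8, 7, 12)  [2]
  a=9: (9, -5, 10), (9, 5, 10)  [2]
  a=10: none
Total reduced forms: 1 + 2 + 2 + 2 + 1 + 4 + 2 + 2 + 2 = 18
h = 18

18


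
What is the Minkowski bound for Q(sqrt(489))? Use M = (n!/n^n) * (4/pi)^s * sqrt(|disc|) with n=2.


d = 489, d mod 4 = 1, so disc(K) = d = 489; |disc(K)| = 489
Real quadratic field, so n = 2, s = r2 = 0, r1 = 2
M = (n!/n^n) * (4/pi)^s * sqrt(|disc(K)|) = (2!/2^2) * (4/pi)^0 * sqrt(489)
= 0.5 * 1.000000 * 22.113344
= 11.0567

11.0567


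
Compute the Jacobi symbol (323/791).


Compute (323/791) via quadratic reciprocity:
  reciprocity: (323/791) -> -(791/323)
  reduce: (145/323)
  reciprocity: (145/323) -> +(323/145)
  reduce: (33/145)
  reciprocity: (33/145) -> +(145/33)
  reduce: (13/33)
  reciprocity: (13/33) -> +(33/13)
  reduce: (7/13)
  reciprocity: (7/13) -> +(13/7)
  reduce: (6/7)
  pull out 2: (2/7) = +1  (since 7 mod 8 = 7)
  reciprocity: (3/7) -> -(7/3)
  reduce: (1/3)
  (1/3) = 1
Product of signs = 1

1


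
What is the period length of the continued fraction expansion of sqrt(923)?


Run the CF algorithm for sqrt(923).
a_0 = floor(sqrt(923)) = 30; set m_0=0, q_0=1.
Recurrence: m' = q*a - m,  q' = (d - m'^2)/q,  a' = floor((a_0 + m')/q').
  step 1: m=30, q=23, a=2
  step 2: m=16, q=29, a=1
  step 3: m=13, q=26, a=1
  step 4: m=13, q=29, a=1
  step 5: m=16, q=23, a=2
  step 6: m=30, q=1, a=60
a_6 = 2*a_0 = 60, so the period closes here.
sqrt(923) = [30; 2, 1, 1, 1, 2, 60]
Period length = 6

6
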